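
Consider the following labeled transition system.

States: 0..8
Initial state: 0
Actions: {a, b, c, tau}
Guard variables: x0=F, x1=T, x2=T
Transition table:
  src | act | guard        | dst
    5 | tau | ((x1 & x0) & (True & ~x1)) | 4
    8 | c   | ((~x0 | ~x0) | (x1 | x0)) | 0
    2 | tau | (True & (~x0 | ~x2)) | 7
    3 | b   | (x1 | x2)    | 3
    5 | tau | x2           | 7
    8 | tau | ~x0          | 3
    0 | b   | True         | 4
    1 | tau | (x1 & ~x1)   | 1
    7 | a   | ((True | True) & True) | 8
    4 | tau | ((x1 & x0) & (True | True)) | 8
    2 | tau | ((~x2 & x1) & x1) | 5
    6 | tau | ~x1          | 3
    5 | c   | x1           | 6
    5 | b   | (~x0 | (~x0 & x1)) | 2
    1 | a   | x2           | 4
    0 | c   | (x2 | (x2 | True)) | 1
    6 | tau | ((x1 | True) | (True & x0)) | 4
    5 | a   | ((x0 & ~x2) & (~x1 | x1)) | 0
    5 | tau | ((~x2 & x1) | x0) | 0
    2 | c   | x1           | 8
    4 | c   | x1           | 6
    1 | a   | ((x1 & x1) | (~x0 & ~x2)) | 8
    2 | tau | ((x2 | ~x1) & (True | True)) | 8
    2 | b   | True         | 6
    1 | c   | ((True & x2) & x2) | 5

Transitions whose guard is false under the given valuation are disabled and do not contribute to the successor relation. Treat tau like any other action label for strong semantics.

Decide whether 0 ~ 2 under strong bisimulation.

Refine partition for ~:
  round 0: {{0,1,2,3,4,5,6,7,8}}
  round 1: {{0},{1},{2,5},{3},{4},{6},{7},{8}}
  round 2: {{0},{1},{2},{3},{4},{5},{6},{7},{8}}
Fixed point at round 3; 9 class(es).
0∈{0}, 2∈{2}

Answer: NOT BISIMILAR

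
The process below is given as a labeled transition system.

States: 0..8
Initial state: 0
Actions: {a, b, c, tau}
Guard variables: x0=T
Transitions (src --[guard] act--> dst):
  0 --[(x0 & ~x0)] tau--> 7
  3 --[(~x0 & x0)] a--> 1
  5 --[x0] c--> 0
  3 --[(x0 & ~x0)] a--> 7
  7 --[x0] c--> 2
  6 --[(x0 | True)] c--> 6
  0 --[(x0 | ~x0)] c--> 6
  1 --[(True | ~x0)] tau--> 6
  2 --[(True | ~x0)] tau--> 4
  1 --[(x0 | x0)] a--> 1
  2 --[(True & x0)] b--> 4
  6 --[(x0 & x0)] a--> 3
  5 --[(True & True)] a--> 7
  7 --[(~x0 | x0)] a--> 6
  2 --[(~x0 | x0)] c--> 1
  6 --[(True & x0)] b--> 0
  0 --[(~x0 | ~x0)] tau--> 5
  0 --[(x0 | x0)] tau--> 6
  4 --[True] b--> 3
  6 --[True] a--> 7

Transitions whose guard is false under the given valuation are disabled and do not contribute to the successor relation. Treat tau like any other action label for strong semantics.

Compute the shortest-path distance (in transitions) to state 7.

Answer: 2

Working:
BFS to 7:
  Layer 0: {0}
  Layer 1: {6}
  Layer 2: {3,7}
7 enters at depth 2; path c·a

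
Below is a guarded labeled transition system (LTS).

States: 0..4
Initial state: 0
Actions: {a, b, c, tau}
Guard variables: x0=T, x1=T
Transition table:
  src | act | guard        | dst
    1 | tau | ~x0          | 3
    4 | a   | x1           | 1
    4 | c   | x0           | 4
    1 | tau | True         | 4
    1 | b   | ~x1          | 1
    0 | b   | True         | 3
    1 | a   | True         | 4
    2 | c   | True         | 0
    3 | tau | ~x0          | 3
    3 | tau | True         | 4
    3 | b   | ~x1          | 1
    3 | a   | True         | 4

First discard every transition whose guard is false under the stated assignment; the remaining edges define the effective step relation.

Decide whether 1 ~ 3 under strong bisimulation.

Answer: BISIMILAR

Analysis:
Refine partition for ~:
  round 0: {{0,1,2,3,4}}
  round 1: {{0},{1,3},{2},{4}}
stable after 2 split(s): 4 block(s)
1∈{1,3}, 3∈{1,3}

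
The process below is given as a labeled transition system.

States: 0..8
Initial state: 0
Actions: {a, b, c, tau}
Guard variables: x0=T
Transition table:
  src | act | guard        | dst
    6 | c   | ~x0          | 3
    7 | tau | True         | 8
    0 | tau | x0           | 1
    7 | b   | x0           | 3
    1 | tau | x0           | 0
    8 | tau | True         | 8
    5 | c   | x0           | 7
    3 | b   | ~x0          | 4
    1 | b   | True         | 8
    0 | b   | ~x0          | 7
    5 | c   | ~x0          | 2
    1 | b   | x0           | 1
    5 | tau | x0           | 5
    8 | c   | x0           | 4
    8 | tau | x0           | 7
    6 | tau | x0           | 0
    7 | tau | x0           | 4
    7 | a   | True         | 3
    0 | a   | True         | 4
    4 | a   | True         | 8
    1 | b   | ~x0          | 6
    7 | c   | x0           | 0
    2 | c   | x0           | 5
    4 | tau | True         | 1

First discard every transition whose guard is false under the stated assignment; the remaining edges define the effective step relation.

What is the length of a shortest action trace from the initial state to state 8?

Answer: 2

Analysis:
Breadth-first toward 8:
  L0 = {0}
  L1 = {1,4}
  L2 = {8}
8 enters at depth 2; path a·a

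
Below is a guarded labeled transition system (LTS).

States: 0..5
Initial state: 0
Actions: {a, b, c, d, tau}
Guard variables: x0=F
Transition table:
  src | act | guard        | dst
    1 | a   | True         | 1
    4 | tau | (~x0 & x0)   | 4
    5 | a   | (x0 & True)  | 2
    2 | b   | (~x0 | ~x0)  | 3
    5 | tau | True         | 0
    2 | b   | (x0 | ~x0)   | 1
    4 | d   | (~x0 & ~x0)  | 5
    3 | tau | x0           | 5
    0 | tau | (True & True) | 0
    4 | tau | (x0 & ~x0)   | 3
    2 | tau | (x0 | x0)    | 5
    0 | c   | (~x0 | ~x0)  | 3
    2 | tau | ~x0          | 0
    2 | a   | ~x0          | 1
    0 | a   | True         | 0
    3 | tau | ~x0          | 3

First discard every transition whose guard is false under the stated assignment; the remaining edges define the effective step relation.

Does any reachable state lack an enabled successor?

Answer: DEADLOCK-FREE

Working:
Reachable = {0,3}
  0: a→0  c→3  tau→0  [deg 3]
  3: tau→3  [deg 1]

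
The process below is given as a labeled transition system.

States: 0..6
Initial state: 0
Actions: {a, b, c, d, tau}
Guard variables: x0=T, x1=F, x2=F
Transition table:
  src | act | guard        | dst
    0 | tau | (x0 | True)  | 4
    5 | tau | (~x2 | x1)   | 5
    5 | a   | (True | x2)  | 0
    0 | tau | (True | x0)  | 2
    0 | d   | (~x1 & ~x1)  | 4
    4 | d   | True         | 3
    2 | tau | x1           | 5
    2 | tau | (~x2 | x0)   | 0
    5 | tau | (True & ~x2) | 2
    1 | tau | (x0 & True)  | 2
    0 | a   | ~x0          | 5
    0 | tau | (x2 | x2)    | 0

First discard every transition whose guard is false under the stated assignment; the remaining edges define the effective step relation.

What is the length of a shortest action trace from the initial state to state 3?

Answer: 2

Analysis:
BFS to 3:
  depth 0: {0}
  depth 1: {2,4}
  depth 2: {3}
first hit 3 at d=2 via d·d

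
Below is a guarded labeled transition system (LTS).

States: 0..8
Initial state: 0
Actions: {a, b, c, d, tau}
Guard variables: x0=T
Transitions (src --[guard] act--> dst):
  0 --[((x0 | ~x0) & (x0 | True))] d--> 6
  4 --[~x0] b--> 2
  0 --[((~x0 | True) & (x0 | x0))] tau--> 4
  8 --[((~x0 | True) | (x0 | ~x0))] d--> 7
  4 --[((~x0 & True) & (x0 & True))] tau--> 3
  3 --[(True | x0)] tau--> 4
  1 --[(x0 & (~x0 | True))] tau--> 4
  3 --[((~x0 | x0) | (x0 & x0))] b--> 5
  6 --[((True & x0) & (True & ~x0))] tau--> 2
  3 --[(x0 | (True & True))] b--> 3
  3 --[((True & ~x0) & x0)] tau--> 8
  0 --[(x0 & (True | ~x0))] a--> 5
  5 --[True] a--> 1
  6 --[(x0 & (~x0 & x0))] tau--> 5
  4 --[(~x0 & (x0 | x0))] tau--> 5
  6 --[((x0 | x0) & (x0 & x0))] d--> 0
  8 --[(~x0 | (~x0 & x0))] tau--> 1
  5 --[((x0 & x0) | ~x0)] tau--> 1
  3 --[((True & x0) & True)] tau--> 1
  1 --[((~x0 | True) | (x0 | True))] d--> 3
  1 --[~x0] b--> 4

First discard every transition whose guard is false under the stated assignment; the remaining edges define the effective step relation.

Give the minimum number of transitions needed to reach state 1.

Layered search for 1:
  Layer 0: {0}
  Layer 1: {4,5,6}
  Layer 2: {1}
1 enters at depth 2; path a·a

Answer: 2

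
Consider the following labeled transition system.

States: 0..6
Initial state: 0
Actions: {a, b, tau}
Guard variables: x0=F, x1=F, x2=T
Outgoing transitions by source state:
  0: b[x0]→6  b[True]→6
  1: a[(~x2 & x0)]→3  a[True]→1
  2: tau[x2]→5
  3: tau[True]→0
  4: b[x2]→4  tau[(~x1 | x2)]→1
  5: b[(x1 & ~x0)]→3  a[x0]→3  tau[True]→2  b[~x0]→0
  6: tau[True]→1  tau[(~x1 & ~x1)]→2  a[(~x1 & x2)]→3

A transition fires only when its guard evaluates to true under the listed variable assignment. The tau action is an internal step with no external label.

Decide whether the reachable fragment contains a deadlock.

R = {0,1,2,3,5,6}
  0: b→6  [1 exit(s)]
  1: a→1  [1 exit(s)]
  2: tau→5  [1 exit(s)]
  3: tau→0  [1 exit(s)]
  5: b→0  tau→2  [2 exit(s)]
  6: a→3  tau→1  tau→2  [3 exit(s)]

Answer: DEADLOCK-FREE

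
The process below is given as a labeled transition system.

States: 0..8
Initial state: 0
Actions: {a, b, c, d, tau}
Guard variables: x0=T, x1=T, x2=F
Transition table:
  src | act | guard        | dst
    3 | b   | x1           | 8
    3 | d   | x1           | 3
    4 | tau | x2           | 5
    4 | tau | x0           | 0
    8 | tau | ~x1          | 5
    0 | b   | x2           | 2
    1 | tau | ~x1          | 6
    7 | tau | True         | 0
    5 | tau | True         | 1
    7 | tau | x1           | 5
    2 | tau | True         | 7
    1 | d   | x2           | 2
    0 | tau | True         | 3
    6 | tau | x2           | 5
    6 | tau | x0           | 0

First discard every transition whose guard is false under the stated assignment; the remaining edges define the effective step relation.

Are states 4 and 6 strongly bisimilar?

Bisimulation quotient by refinement:
  π0 = {{0,1,2,3,4,5,6,7,8}}
  π1 = {{0,2,4,5,6,7},{1,8},{3}}
  π2 = {{0},{1,8},{2,4,6,7},{3},{5}}
  π3 = {{0},{1,8},{2},{3},{4,6},{5},{7}}
Fixed point at round 4; 7 class(es).
class of 4: {4,6}; class of 6: {4,6}

Answer: BISIMILAR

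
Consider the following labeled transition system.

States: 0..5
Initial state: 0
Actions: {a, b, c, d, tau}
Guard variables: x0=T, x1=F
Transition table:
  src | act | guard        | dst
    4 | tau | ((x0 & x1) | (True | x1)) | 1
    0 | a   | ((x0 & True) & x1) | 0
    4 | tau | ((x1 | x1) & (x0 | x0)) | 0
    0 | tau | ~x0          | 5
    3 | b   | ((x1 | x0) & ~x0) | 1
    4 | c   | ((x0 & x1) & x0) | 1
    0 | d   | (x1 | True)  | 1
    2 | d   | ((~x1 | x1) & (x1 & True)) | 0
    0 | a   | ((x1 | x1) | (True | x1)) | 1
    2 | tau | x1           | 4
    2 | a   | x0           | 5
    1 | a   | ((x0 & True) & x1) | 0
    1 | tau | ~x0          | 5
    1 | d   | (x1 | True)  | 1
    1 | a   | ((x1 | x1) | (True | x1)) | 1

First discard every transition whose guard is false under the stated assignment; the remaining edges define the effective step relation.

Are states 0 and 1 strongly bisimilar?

Compute ~ classes (split until stable):
  round 0: {{0,1,2,3,4,5}}
  round 1: {{0,1},{2},{3,5},{4}}
Fixed point at round 2; 4 class(es).
[0]={0,1}  [1]={0,1}

Answer: BISIMILAR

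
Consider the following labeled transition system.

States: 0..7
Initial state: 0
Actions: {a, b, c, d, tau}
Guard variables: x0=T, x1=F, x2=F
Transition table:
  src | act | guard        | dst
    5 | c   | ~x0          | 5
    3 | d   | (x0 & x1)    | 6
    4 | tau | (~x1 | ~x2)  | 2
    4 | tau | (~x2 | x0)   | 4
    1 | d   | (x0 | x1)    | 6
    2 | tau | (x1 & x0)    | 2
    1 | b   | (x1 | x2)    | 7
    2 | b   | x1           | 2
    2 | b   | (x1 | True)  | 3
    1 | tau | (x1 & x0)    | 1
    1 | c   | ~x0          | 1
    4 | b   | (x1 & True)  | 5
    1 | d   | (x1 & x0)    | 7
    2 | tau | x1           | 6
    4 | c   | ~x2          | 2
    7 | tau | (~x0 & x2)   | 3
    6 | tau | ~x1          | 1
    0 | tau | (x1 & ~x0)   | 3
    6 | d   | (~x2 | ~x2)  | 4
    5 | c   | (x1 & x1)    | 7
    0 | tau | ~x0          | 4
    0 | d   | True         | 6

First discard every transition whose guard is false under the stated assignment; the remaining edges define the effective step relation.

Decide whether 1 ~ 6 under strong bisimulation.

Answer: NOT BISIMILAR

Working:
Compute ~ classes (split until stable):
  round 0: {{0,1,2,3,4,5,6,7}}
  round 1: {{0,1},{2},{3,5,7},{4},{6}}
5 equivalence class(es) (converged in 2)
[1]={0,1}  [6]={6}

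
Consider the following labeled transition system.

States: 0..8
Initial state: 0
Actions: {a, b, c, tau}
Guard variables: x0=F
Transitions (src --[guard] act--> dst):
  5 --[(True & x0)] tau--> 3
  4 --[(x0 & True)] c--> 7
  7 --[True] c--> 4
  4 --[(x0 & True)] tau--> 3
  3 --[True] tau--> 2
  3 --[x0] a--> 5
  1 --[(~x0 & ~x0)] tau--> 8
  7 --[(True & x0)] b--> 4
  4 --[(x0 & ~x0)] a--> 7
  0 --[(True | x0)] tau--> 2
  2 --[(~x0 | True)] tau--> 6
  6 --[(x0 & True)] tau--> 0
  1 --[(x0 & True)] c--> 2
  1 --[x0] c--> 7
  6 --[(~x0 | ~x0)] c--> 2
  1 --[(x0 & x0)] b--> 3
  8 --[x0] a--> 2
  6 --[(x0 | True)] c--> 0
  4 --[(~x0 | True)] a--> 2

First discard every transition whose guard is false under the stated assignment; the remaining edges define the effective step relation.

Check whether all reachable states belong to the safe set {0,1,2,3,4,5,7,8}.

Answer: INVARIANT VIOLATED at state 6

Trace:
Safe = {0,1,2,3,4,5,7,8}
R = {0,2,6}
  0: safe
  2: safe
  6: outside
witness against invariant: tau·tau → 6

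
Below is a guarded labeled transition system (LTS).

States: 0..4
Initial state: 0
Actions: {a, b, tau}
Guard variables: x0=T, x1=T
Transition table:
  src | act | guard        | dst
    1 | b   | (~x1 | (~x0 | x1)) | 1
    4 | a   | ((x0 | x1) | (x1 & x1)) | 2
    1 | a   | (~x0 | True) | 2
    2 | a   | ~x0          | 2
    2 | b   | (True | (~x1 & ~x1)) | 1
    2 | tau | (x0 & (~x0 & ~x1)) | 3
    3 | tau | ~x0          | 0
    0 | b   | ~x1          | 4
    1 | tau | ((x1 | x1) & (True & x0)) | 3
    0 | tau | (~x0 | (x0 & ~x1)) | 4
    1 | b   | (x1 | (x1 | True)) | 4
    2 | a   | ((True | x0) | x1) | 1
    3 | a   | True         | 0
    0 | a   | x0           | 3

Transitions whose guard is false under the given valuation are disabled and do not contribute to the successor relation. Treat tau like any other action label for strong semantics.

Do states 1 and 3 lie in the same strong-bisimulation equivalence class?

Refine partition for ~:
  round 0: {{0,1,2,3,4}}
  round 1: {{0,3,4},{1},{2}}
  round 2: {{0,3},{1},{2},{4}}
4 equivalence class(es) (converged in 3)
class of 1: {1}; class of 3: {0,3}

Answer: NOT BISIMILAR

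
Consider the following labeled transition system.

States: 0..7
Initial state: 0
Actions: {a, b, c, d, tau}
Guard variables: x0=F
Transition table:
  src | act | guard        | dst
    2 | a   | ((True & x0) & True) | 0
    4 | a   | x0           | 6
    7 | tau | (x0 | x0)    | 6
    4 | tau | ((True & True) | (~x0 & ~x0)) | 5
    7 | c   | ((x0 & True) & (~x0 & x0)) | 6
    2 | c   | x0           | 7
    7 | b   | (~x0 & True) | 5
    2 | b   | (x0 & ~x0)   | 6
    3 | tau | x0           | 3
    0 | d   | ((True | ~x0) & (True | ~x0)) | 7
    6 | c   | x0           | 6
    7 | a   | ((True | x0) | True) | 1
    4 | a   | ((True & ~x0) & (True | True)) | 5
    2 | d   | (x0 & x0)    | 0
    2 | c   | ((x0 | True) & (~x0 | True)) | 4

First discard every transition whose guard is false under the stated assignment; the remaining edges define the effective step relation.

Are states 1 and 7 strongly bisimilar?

Bisimulation quotient by refinement:
  round 0: {{0,1,2,3,4,5,6,7}}
  round 1: {{0},{1,3,5,6},{2},{4},{7}}
5 equivalence class(es) (converged in 2)
class of 1: {1,3,5,6}; class of 7: {7}

Answer: NOT BISIMILAR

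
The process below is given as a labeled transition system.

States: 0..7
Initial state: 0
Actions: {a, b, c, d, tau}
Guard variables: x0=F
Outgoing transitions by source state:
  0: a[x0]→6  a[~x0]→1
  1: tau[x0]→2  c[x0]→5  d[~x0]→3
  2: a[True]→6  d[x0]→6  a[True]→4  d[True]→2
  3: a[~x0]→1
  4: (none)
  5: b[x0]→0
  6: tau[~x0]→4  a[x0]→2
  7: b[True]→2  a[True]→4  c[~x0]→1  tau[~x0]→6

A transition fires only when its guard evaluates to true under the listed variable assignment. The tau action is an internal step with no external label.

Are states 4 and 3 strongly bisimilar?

Answer: NOT BISIMILAR

Analysis:
Compute ~ classes (split until stable):
  round 0: {{0,1,2,3,4,5,6,7}}
  round 1: {{0,3},{1},{2},{4,5},{6},{7}}
6 equivalence class(es) (converged in 2)
4∈{4,5}, 3∈{0,3}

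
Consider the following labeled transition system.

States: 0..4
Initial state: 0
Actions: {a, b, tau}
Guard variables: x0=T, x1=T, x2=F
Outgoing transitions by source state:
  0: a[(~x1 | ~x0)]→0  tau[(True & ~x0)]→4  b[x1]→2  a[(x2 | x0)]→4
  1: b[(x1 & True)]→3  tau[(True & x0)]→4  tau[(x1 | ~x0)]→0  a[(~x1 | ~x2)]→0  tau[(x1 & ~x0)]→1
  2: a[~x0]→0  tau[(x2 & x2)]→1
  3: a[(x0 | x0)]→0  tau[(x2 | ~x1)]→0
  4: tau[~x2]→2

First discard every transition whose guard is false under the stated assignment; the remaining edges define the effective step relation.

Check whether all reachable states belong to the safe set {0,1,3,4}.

Answer: INVARIANT VIOLATED at state 2

Trace:
Safe = {0,1,3,4}
Reachable = {0,2,4}
  0: ✓
  2: ✗ unsafe
  4: ✓
witness against invariant: b → 2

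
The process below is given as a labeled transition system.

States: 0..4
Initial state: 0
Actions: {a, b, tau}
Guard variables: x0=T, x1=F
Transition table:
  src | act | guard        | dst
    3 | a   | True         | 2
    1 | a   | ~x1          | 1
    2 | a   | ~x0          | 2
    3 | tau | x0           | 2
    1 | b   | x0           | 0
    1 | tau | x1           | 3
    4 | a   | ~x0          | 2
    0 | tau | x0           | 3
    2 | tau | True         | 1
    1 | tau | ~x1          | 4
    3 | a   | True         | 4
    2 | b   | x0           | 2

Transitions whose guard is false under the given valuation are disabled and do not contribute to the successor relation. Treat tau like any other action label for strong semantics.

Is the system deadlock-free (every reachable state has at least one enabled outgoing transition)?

Answer: DEADLOCK at state 4

Trace:
Reachable = {0,1,2,3,4}
  0: tau→3  [1 exit(s)]
  1: a→1  b→0  tau→4  [3 exit(s)]
  2: b→2  tau→1  [2 exit(s)]
  3: a→2  a→4  tau→2  [3 exit(s)]
  4: ∅  [STUCK]
witness 4: tau·a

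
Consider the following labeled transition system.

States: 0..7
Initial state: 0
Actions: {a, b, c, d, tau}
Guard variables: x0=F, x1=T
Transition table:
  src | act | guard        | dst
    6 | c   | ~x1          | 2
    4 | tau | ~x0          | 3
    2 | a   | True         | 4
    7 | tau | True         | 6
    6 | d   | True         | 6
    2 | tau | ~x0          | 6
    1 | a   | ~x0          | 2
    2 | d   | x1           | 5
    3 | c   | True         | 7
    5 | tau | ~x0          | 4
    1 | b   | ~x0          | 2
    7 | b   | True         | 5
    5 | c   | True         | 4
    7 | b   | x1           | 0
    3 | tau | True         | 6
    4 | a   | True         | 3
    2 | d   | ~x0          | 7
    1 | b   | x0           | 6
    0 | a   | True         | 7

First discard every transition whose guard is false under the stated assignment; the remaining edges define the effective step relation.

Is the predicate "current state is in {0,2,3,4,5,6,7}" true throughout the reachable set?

Inv-set: {0,2,3,4,5,6,7}
Reach set: {0,3,4,5,6,7}
  0: ✓
  3: ✓
  4: ✓
  5: ✓
  6: ✓
  7: ✓

Answer: INVARIANT HOLDS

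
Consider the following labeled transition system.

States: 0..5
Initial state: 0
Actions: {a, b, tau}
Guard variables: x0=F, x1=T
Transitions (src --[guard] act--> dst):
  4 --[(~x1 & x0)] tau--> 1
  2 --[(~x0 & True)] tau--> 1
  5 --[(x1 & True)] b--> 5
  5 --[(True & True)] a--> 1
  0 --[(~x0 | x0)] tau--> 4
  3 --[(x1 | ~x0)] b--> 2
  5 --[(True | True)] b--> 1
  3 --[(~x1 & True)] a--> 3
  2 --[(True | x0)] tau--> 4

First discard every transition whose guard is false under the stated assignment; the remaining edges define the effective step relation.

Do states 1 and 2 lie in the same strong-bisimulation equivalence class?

Answer: NOT BISIMILAR

Working:
Bisimulation quotient by refinement:
  round 0: {{0,1,2,3,4,5}}
  round 1: {{0,2},{1,4},{3},{5}}
stable after 2 split(s): 4 block(s)
1∈{1,4}, 2∈{0,2}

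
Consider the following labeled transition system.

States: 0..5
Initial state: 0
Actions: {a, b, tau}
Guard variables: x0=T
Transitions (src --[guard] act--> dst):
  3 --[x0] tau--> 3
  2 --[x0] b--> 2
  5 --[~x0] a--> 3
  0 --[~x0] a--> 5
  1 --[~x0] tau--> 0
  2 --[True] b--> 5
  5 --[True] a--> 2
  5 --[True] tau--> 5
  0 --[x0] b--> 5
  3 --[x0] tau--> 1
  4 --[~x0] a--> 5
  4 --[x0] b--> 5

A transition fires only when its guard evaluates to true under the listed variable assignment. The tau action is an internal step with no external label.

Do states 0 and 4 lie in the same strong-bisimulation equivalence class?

Bisimulation quotient by refinement:
  round 0: {{0,1,2,3,4,5}}
  round 1: {{0,2,4},{1},{3},{5}}
  round 2: {{0,4},{1},{2},{3},{5}}
Fixed point at round 3; 5 class(es).
class of 0: {0,4}; class of 4: {0,4}

Answer: BISIMILAR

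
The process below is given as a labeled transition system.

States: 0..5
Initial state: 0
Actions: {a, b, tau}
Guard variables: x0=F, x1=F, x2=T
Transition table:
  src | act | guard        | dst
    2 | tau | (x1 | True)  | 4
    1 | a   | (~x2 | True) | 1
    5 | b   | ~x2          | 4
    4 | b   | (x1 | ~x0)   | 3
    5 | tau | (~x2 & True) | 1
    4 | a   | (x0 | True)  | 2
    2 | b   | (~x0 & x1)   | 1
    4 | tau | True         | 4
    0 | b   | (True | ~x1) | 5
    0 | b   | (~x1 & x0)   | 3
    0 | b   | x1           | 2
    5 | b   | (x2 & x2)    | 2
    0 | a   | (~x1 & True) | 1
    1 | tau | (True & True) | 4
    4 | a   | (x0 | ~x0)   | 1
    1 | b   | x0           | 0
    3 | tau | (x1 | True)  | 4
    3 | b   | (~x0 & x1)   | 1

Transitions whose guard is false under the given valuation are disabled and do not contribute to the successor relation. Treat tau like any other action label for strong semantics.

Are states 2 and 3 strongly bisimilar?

Answer: BISIMILAR

Analysis:
Compute ~ classes (split until stable):
  π0 = {{0,1,2,3,4,5}}
  π1 = {{0},{1},{2,3},{4},{5}}
Fixed point at round 2; 5 class(es).
[2]={2,3}  [3]={2,3}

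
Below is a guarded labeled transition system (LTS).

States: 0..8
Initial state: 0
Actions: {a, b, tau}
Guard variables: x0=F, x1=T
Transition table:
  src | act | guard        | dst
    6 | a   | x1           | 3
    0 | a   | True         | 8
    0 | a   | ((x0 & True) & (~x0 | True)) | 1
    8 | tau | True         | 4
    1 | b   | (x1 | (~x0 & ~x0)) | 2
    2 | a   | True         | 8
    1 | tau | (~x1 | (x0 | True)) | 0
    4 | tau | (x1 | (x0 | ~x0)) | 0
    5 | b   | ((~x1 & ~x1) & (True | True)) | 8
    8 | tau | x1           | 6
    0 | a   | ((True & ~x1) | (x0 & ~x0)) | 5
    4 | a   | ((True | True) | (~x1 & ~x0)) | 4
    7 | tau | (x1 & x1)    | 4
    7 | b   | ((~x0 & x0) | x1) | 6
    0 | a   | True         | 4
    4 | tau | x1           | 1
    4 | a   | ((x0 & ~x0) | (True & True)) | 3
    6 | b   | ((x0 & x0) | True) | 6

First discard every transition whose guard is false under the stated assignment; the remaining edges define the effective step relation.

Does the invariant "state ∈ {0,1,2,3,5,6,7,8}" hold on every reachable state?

Safe = {0,1,2,3,5,6,7,8}
Reachable = {0,1,2,3,4,6,8}
  0: ✓
  1: ✓
  2: ✓
  3: ✓
  4: ✗ unsafe
  6: ✓
  8: ✓
witness against invariant: a → 4

Answer: INVARIANT VIOLATED at state 4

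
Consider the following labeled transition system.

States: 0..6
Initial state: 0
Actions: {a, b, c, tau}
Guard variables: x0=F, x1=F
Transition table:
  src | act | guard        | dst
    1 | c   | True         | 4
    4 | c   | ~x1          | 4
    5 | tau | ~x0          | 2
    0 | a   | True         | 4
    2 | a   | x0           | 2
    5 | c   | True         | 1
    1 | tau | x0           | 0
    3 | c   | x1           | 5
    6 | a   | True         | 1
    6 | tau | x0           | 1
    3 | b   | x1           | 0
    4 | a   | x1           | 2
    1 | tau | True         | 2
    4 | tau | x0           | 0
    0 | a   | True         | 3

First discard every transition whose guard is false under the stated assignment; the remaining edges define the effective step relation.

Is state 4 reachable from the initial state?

Answer: REACHABLE

Trace:
8 transition(s) survive guard evaluation.
L0 = {0}
L1 = {3,4}  total {0,3,4}
Reach set: {0,3,4}
witness 4: a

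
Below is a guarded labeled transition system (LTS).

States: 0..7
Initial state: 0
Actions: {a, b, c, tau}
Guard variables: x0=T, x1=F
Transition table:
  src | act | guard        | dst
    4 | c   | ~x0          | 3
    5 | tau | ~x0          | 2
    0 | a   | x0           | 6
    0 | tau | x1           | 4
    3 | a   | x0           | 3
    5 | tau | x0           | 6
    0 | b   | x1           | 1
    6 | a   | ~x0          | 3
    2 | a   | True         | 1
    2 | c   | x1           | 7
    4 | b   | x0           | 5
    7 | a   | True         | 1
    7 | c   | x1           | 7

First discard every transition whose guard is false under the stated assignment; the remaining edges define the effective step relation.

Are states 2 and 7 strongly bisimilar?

Answer: BISIMILAR

Trace:
Compute ~ classes (split until stable):
  round 0: {{0,1,2,3,4,5,6,7}}
  round 1: {{0,2,3,7},{1,6},{4},{5}}
  round 2: {{0,2,7},{1,6},{3},{4},{5}}
Fixed point at round 3; 5 class(es).
class of 2: {0,2,7}; class of 7: {0,2,7}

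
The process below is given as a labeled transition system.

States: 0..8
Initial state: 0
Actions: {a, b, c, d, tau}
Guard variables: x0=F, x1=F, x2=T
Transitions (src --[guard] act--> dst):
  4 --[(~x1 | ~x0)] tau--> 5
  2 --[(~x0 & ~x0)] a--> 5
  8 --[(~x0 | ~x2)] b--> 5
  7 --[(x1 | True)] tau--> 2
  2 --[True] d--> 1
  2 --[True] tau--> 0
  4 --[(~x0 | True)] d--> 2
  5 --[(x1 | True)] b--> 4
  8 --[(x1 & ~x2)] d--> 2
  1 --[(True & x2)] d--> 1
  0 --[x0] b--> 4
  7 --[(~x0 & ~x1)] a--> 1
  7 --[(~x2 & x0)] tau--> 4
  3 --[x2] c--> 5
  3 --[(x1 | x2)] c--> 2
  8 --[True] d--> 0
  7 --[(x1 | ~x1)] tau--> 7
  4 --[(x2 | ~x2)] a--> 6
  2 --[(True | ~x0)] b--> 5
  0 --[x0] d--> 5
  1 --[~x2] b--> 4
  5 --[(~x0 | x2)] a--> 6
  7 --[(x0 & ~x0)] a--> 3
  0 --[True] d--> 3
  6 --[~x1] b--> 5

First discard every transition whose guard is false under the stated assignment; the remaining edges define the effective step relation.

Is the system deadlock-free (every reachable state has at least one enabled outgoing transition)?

Answer: DEADLOCK-FREE

Trace:
R = {0,1,2,3,4,5,6}
  0: d→3  [1 out]
  1: d→1  [1 out]
  2: a→5  b→5  d→1  tau→0  [4 out]
  3: c→2  c→5  [2 out]
  4: a→6  d→2  tau→5  [3 out]
  5: a→6  b→4  [2 out]
  6: b→5  [1 out]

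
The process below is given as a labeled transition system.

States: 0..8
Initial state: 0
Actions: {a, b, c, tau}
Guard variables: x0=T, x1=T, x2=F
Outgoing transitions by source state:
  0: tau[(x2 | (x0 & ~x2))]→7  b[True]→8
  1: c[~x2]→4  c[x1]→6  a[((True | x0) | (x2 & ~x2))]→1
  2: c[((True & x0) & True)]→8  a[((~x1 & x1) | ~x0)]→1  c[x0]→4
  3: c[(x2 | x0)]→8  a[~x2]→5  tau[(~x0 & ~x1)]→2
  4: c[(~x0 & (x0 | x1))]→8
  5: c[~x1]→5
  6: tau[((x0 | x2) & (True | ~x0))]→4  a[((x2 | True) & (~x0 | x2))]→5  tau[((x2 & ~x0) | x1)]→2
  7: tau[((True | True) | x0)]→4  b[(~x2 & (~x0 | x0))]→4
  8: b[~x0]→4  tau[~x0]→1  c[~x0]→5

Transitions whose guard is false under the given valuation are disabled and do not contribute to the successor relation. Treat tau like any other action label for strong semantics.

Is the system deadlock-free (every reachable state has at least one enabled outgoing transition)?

Answer: DEADLOCK at state 4

Analysis:
R = {0,4,7,8}
  0: b→8  tau→7  [deg 2]
  4: ∅  [STUCK]
  7: b→4  tau→4  [deg 2]
  8: ∅  [STUCK]
trace reaching 4: tau·tau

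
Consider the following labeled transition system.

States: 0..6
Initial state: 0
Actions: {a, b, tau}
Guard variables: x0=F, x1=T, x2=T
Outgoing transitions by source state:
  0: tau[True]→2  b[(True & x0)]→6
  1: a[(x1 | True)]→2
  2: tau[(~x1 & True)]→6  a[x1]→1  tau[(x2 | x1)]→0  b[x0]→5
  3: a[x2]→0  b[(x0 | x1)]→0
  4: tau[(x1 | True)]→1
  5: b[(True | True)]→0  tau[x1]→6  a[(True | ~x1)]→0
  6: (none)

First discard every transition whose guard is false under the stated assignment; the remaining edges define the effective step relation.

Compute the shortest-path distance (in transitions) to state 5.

BFS to 5:
  Layer 0: {0}
  Layer 1: {2}
  Layer 2: {1}
5 never appears.

Answer: UNREACHABLE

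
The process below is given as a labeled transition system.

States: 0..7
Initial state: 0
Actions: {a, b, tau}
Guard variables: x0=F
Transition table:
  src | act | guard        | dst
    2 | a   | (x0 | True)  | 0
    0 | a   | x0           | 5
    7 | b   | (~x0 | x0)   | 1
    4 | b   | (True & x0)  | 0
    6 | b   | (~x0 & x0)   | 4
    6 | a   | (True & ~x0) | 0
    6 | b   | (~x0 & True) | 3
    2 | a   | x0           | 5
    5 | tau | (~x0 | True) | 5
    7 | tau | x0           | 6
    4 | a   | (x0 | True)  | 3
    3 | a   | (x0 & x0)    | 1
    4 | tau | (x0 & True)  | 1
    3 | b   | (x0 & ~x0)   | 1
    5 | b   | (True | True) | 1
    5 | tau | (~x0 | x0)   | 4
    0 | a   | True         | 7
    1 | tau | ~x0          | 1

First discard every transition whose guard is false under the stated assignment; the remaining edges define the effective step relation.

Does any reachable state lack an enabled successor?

Reach set: {0,1,7}
  0: a→7  [1 out]
  1: tau→1  [1 out]
  7: b→1  [1 out]

Answer: DEADLOCK-FREE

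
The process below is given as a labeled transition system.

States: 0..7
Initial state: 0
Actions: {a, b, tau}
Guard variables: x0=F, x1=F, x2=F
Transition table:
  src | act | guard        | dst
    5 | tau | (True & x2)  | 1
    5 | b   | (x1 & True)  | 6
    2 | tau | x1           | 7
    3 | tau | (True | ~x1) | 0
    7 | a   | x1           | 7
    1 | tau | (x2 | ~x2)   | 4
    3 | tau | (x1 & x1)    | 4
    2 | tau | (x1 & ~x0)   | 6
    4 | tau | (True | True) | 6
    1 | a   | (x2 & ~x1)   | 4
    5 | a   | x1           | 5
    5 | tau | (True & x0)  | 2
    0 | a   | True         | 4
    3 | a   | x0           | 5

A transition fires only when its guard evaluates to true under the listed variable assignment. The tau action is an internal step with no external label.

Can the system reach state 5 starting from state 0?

4 transition(s) survive guard evaluation.
L0 = {0}
L1 = {4}  now seen {0,4}
L2 = {6}  now seen {0,4,6}
Reachable = {0,4,6}

Answer: UNREACHABLE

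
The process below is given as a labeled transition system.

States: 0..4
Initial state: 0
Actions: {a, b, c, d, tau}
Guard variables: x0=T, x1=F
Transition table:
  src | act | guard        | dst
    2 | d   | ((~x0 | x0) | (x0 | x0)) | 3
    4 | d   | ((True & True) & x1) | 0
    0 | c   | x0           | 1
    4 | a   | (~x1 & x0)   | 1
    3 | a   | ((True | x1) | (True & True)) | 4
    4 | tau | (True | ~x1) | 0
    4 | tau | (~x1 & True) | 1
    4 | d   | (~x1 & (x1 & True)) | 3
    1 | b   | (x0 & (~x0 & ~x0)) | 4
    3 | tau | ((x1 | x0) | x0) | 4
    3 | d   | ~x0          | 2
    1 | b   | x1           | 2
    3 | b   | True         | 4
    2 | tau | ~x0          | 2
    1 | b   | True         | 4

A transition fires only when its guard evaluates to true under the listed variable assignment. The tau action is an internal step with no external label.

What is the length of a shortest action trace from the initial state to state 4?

Answer: 2

Trace:
Breadth-first toward 4:
  Layer 0: {0}
  Layer 1: {1}
  Layer 2: {4}
depth(4)=2, e.g. c·b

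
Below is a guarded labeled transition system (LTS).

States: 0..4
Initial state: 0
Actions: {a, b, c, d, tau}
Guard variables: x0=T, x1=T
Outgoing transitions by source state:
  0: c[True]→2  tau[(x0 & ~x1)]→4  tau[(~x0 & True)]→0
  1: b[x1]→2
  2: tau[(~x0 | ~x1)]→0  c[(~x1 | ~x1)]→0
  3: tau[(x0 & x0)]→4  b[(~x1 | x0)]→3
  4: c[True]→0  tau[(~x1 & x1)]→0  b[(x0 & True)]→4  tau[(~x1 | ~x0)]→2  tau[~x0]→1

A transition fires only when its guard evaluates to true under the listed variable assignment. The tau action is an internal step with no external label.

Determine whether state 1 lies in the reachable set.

Answer: UNREACHABLE

Trace:
After dropping false guards: 6 live edges.
L0 = {0}
L1 = {2}  total {0,2}
R = {0,2}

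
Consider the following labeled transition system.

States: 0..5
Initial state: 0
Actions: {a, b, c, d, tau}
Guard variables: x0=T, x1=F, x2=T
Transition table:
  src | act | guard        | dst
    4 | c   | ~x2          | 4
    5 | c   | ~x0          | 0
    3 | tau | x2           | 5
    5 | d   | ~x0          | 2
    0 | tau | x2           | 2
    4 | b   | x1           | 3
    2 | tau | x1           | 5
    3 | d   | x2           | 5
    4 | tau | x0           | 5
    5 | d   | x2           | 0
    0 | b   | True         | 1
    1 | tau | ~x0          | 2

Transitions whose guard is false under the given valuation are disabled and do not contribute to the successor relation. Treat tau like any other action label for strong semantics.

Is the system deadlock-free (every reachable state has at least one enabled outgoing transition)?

R = {0,1,2}
  0: b→1  tau→2  [deg 2]
  1: ∅  [STUCK]
  2: ∅  [STUCK]
witness 1: b

Answer: DEADLOCK at state 1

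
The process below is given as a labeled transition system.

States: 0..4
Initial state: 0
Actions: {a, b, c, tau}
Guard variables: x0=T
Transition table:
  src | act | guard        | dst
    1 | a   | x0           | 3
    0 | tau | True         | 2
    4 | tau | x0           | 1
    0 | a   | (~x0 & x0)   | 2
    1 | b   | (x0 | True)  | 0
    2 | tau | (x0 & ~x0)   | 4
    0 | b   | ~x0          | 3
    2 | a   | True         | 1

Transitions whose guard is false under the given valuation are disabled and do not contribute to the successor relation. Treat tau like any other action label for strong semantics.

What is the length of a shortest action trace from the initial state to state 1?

Breadth-first toward 1:
  Layer 0: {0}
  Layer 1: {2}
  Layer 2: {1}
1 enters at depth 2; path tau·a

Answer: 2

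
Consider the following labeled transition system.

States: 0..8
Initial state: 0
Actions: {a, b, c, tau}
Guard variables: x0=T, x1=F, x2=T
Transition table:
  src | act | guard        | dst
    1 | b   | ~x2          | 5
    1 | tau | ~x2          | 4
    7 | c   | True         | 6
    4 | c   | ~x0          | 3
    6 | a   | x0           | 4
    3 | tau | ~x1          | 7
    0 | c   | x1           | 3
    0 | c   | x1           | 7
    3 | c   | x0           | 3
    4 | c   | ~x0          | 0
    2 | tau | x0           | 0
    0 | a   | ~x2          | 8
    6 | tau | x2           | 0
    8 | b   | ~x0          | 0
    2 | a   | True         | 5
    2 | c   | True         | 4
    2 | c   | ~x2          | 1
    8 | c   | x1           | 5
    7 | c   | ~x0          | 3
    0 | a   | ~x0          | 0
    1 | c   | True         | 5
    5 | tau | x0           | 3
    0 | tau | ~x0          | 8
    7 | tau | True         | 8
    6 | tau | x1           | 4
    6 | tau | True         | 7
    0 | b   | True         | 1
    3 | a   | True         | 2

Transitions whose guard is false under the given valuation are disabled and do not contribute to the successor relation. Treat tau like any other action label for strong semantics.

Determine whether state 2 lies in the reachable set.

Guard filter leaves 14 enabled edge(s).
L0 = {0}
L1 = {1}  now seen {0,1}
L2 = {5}  now seen {0,1,5}
L3 = {3}  now seen {0,1,3,5}
L4 = {2,7}  now seen {0,1,2,3,5,7}
L5 = {4,6,8}  now seen {0,1,2,3,4,5,6,7,8}
R = {0,1,2,3,4,5,6,7,8}
trace reaching 2: b·c·tau·a

Answer: REACHABLE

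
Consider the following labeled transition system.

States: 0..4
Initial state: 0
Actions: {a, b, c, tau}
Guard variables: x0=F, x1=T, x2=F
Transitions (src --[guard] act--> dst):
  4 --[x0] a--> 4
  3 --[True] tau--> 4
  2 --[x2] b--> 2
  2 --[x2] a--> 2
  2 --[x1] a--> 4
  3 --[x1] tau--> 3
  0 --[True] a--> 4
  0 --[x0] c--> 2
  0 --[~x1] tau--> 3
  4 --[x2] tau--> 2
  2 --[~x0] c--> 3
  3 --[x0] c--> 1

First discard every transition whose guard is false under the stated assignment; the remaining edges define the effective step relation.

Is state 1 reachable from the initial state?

After dropping false guards: 5 live edges.
depth 0: {0}
depth 1: {4}  cumulative {0,4}
R = {0,4}

Answer: UNREACHABLE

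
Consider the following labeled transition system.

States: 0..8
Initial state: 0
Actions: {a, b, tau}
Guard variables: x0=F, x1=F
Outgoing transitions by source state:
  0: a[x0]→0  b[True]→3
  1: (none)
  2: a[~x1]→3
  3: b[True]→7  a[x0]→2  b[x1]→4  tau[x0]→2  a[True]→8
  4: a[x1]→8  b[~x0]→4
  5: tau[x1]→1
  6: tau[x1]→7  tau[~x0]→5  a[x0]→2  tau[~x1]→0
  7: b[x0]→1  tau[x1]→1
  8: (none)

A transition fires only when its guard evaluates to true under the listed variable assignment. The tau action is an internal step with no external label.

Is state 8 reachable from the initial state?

7 transition(s) survive guard evaluation.
depth 0: {0}
depth 1: {3}  cumulative {0,3}
depth 2: {7,8}  cumulative {0,3,7,8}
R = {0,3,7,8}
Path to 8: b·a

Answer: REACHABLE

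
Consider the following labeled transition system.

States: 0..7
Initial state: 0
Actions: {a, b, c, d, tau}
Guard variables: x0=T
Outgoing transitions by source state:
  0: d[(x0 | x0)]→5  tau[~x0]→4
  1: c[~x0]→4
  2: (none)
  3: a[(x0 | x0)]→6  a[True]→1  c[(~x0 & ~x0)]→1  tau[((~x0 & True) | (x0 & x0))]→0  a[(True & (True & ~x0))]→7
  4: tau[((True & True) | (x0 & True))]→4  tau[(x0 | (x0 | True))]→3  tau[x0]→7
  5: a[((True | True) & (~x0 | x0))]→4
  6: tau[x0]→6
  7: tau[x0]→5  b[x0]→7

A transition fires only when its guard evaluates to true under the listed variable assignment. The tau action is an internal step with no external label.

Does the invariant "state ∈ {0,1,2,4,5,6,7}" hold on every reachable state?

Allowed set {0,1,2,4,5,6,7}
Reach set: {0,1,3,4,5,6,7}
  0: ✓
  1: ✓
  3: ✗ unsafe
  4: ✓
  5: ✓
  6: ✓
  7: ✓
reach 3 via d·a·tau — violates

Answer: INVARIANT VIOLATED at state 3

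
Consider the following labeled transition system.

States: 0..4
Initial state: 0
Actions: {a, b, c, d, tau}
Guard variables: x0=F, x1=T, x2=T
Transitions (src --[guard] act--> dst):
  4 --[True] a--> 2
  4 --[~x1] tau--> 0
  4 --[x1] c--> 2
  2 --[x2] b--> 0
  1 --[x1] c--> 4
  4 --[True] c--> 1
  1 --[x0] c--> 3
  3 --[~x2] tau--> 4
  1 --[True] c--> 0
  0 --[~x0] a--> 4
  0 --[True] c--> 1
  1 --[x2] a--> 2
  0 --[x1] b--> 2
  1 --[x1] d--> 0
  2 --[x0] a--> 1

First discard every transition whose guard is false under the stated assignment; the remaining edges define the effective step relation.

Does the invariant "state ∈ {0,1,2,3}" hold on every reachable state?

Answer: INVARIANT VIOLATED at state 4

Analysis:
Allowed set {0,1,2,3}
Reachable = {0,1,2,4}
  0: ✓
  1: ✓
  2: ✓
  4: ✗ unsafe
reach 4 via a — violates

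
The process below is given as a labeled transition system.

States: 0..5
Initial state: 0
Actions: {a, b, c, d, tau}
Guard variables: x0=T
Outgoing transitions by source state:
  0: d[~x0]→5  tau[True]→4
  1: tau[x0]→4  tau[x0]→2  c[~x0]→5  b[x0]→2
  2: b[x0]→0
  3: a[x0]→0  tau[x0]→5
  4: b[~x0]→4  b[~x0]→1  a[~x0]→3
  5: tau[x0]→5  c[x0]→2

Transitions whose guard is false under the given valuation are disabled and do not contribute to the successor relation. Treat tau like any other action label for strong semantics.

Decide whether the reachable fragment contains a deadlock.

R = {0,4}
  0: tau→4  [1 out]
  4: ∅  [STUCK]
witness 4: tau

Answer: DEADLOCK at state 4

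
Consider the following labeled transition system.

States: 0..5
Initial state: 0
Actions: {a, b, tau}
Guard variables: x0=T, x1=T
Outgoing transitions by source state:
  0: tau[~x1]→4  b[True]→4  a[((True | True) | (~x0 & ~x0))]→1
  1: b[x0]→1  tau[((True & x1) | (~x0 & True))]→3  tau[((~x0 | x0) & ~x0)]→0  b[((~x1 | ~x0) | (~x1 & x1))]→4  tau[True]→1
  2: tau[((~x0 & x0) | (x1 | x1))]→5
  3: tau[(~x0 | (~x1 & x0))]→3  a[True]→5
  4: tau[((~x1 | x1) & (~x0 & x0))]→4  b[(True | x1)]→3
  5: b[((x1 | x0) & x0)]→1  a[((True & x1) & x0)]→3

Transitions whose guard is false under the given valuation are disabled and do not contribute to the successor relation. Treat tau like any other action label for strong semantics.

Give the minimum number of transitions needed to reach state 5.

Answer: 3

Analysis:
Layered search for 5:
  L0 = {0}
  L1 = {1,4}
  L2 = {3}
  L3 = {5}
first hit 5 at d=3 via a·tau·a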